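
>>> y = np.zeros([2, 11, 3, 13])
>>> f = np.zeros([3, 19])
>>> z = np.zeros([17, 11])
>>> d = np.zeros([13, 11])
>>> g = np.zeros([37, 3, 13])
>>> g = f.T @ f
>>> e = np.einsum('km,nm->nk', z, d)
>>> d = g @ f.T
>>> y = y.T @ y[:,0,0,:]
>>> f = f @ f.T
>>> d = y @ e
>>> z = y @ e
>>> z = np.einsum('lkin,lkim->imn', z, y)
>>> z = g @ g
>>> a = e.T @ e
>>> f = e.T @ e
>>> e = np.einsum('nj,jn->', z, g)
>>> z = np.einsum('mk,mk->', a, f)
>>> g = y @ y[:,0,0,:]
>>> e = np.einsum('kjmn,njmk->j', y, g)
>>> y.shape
(13, 3, 11, 13)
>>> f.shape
(17, 17)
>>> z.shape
()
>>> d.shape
(13, 3, 11, 17)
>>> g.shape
(13, 3, 11, 13)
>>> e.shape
(3,)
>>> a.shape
(17, 17)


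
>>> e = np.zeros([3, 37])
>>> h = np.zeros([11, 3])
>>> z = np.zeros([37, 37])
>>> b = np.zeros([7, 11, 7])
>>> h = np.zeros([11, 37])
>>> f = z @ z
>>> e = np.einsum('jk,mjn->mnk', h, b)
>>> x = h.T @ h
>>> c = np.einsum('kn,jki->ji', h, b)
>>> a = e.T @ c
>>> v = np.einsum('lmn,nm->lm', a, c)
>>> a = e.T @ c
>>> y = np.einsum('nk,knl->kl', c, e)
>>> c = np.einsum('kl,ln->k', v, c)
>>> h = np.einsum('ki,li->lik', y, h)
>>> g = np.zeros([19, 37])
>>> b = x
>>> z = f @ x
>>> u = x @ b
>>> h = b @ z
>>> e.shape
(7, 7, 37)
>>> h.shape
(37, 37)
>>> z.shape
(37, 37)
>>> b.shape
(37, 37)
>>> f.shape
(37, 37)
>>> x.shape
(37, 37)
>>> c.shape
(37,)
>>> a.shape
(37, 7, 7)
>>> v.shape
(37, 7)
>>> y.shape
(7, 37)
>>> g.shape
(19, 37)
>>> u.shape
(37, 37)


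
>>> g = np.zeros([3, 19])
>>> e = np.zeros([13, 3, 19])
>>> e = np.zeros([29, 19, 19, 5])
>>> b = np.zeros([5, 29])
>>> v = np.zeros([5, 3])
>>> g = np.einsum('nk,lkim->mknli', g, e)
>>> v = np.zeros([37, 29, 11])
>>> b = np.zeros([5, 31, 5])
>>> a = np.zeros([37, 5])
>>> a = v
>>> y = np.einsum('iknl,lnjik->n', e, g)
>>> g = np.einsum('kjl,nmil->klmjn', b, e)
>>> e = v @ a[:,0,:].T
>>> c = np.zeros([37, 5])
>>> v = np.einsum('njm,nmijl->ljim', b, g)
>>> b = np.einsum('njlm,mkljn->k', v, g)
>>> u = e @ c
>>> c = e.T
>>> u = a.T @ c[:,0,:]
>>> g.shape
(5, 5, 19, 31, 29)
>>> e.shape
(37, 29, 37)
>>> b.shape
(5,)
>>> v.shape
(29, 31, 19, 5)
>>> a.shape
(37, 29, 11)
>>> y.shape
(19,)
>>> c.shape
(37, 29, 37)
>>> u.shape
(11, 29, 37)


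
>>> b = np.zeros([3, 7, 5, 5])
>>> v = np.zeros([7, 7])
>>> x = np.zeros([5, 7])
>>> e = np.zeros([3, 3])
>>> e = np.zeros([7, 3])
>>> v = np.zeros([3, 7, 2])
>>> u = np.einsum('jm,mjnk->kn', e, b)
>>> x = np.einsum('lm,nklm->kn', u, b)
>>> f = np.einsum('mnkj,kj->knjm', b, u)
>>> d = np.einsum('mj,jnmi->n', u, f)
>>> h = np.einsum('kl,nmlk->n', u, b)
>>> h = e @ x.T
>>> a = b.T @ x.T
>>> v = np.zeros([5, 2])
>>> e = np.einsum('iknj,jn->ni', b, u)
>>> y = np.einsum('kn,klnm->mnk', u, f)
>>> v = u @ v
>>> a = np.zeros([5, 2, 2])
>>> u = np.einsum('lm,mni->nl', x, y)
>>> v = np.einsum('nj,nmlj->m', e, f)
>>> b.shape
(3, 7, 5, 5)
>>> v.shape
(7,)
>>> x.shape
(7, 3)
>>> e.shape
(5, 3)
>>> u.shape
(5, 7)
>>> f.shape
(5, 7, 5, 3)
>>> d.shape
(7,)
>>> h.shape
(7, 7)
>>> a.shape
(5, 2, 2)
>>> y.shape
(3, 5, 5)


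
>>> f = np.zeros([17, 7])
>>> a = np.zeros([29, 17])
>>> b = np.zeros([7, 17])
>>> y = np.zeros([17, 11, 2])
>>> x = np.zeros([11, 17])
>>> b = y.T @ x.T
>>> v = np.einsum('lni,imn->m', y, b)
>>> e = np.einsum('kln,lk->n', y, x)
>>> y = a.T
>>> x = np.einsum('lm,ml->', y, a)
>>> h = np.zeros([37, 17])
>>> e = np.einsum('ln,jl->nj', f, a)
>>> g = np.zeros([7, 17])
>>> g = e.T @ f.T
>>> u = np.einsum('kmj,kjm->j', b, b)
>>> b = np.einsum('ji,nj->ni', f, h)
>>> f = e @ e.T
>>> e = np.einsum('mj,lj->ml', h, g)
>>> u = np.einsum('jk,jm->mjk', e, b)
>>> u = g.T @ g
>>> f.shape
(7, 7)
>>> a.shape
(29, 17)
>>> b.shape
(37, 7)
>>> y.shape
(17, 29)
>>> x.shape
()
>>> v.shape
(11,)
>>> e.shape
(37, 29)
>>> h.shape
(37, 17)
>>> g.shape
(29, 17)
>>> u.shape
(17, 17)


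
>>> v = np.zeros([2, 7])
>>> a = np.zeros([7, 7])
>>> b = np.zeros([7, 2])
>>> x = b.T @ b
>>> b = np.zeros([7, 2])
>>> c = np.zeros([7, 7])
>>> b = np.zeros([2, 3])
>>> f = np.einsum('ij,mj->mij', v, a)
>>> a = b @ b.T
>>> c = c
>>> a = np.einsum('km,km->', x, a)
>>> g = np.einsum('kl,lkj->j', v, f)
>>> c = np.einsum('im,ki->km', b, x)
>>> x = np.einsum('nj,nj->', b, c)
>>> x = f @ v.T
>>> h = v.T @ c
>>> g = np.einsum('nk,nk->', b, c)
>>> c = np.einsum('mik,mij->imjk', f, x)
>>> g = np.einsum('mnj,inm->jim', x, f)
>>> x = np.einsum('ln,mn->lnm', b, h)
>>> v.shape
(2, 7)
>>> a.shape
()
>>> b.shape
(2, 3)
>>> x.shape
(2, 3, 7)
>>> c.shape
(2, 7, 2, 7)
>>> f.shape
(7, 2, 7)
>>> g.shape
(2, 7, 7)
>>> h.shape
(7, 3)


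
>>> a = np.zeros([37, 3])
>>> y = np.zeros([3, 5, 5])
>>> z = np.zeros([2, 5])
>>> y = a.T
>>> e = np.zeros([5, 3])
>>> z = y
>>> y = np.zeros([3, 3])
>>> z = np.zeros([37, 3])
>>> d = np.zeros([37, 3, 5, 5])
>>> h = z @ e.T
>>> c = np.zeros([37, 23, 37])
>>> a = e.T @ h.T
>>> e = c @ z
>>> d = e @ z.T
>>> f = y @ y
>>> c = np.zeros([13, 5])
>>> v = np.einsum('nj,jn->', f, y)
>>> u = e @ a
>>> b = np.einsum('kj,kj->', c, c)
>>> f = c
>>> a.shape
(3, 37)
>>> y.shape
(3, 3)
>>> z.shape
(37, 3)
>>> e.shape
(37, 23, 3)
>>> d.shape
(37, 23, 37)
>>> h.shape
(37, 5)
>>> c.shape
(13, 5)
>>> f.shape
(13, 5)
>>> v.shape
()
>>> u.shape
(37, 23, 37)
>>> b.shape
()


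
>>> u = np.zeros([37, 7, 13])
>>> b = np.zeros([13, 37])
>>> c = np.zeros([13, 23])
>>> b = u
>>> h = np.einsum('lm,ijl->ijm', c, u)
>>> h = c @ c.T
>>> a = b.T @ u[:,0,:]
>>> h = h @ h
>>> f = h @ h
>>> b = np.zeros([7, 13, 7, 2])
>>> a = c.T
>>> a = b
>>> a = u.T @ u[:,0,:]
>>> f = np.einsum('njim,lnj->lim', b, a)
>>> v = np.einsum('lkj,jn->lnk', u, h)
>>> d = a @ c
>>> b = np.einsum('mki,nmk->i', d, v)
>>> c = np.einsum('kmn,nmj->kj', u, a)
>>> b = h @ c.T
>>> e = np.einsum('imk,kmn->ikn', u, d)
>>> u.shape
(37, 7, 13)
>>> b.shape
(13, 37)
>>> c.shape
(37, 13)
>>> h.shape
(13, 13)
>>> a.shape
(13, 7, 13)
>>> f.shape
(13, 7, 2)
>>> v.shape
(37, 13, 7)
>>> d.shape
(13, 7, 23)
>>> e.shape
(37, 13, 23)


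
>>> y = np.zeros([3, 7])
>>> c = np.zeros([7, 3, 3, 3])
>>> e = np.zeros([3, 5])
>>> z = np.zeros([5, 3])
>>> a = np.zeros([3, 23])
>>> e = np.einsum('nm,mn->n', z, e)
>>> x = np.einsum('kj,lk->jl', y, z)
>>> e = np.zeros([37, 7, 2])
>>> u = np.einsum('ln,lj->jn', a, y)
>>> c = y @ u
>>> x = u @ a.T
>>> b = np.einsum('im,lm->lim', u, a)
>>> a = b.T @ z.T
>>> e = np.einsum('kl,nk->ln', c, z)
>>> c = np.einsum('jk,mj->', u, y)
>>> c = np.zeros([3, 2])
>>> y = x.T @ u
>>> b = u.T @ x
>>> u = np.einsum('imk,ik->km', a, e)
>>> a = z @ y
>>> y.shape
(3, 23)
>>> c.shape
(3, 2)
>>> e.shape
(23, 5)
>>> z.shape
(5, 3)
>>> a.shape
(5, 23)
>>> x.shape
(7, 3)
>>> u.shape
(5, 7)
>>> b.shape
(23, 3)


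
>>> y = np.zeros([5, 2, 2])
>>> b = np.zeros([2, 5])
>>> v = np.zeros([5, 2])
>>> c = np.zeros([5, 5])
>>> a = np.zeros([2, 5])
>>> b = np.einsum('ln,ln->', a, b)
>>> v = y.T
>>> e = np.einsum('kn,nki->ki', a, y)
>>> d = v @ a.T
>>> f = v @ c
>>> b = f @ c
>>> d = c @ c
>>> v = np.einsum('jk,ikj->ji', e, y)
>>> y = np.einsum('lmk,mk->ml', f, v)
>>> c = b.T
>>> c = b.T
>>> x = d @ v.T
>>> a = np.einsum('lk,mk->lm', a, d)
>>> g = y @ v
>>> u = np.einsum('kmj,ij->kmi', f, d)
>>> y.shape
(2, 2)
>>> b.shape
(2, 2, 5)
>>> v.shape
(2, 5)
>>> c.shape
(5, 2, 2)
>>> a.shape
(2, 5)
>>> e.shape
(2, 2)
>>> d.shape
(5, 5)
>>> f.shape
(2, 2, 5)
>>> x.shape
(5, 2)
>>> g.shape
(2, 5)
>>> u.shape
(2, 2, 5)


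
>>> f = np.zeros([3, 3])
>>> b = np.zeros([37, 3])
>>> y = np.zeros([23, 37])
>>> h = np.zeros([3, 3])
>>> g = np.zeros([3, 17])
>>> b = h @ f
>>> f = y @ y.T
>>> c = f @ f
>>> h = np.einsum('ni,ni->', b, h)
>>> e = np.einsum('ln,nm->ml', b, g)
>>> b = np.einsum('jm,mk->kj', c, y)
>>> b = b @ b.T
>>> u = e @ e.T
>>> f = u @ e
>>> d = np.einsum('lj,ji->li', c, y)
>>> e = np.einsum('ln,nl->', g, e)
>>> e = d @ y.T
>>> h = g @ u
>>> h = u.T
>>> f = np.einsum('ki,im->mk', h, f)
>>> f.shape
(3, 17)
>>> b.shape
(37, 37)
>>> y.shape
(23, 37)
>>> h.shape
(17, 17)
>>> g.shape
(3, 17)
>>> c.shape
(23, 23)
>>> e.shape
(23, 23)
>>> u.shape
(17, 17)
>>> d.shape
(23, 37)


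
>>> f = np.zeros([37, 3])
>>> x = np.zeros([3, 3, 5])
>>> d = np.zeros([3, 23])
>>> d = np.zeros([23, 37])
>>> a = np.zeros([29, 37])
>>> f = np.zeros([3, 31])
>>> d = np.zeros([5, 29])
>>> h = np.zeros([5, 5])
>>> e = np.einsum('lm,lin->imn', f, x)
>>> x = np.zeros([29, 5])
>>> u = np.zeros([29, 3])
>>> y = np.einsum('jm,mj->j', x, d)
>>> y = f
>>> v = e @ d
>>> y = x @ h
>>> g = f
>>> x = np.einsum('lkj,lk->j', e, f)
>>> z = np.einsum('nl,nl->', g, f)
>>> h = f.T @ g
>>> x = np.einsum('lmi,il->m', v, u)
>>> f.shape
(3, 31)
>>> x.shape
(31,)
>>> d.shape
(5, 29)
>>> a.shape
(29, 37)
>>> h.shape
(31, 31)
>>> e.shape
(3, 31, 5)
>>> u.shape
(29, 3)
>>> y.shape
(29, 5)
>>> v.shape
(3, 31, 29)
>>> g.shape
(3, 31)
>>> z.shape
()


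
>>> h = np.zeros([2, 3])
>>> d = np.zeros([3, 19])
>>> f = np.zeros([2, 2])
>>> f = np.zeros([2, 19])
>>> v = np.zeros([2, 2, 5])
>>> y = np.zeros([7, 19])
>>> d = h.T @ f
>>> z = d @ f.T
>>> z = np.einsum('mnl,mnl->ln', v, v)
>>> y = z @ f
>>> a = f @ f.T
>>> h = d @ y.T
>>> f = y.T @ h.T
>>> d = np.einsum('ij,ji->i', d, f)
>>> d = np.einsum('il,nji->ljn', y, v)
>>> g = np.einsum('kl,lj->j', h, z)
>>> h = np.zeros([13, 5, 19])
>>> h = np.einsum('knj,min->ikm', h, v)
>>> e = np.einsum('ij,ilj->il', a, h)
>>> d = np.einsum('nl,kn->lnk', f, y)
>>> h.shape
(2, 13, 2)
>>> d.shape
(3, 19, 5)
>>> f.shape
(19, 3)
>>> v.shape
(2, 2, 5)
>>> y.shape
(5, 19)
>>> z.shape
(5, 2)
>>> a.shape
(2, 2)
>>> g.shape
(2,)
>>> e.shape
(2, 13)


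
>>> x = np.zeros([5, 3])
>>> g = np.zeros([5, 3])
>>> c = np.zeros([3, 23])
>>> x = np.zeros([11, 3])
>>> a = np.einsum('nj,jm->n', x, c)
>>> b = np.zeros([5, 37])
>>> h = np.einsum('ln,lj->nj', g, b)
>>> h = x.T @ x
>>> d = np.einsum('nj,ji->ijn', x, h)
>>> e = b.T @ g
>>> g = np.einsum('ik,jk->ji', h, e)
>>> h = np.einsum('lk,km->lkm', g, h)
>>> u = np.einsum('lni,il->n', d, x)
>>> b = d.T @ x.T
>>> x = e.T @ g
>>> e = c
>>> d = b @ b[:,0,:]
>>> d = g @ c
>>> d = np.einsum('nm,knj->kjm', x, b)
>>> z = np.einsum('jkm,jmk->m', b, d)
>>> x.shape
(3, 3)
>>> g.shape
(37, 3)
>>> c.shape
(3, 23)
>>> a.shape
(11,)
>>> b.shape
(11, 3, 11)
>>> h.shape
(37, 3, 3)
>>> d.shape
(11, 11, 3)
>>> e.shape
(3, 23)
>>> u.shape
(3,)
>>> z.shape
(11,)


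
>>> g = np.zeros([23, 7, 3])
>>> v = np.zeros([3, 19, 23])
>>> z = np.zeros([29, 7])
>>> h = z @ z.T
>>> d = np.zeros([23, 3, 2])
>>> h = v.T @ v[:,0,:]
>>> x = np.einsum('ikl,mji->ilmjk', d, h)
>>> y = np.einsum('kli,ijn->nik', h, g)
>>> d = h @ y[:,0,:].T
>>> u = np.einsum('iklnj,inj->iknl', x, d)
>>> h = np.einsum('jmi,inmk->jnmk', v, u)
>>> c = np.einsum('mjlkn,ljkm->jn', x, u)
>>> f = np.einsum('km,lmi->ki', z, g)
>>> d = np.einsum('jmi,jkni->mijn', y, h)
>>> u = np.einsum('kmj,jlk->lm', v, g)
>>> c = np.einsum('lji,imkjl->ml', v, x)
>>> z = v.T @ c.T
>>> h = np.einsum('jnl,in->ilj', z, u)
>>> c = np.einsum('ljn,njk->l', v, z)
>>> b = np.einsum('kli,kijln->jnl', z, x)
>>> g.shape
(23, 7, 3)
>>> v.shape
(3, 19, 23)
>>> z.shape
(23, 19, 2)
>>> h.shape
(7, 2, 23)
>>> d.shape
(23, 23, 3, 19)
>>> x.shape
(23, 2, 23, 19, 3)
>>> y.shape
(3, 23, 23)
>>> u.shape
(7, 19)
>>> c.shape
(3,)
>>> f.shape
(29, 3)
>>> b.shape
(23, 3, 19)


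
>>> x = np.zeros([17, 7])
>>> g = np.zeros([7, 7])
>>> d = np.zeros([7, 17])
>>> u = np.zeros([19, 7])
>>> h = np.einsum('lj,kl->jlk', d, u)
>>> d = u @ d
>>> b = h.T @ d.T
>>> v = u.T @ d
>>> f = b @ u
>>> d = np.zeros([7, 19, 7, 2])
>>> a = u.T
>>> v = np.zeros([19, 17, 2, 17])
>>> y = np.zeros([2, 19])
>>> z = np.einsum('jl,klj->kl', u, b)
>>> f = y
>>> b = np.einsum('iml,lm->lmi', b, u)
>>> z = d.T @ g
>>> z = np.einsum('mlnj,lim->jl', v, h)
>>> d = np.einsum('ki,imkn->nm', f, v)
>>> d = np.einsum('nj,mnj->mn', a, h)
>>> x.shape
(17, 7)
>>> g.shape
(7, 7)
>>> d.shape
(17, 7)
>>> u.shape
(19, 7)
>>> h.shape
(17, 7, 19)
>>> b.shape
(19, 7, 19)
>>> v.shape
(19, 17, 2, 17)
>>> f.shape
(2, 19)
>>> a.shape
(7, 19)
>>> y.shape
(2, 19)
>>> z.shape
(17, 17)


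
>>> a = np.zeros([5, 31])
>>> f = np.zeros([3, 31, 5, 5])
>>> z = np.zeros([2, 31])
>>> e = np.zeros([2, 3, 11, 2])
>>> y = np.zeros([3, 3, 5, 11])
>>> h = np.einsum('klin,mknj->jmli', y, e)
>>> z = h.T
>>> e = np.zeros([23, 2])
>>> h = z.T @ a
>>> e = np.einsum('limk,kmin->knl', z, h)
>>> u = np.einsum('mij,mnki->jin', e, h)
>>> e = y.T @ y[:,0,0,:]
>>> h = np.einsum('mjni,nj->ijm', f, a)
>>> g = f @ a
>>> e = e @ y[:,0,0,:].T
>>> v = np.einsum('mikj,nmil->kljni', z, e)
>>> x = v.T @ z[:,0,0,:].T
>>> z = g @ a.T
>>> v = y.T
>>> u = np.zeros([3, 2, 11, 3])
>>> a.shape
(5, 31)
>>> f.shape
(3, 31, 5, 5)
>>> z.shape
(3, 31, 5, 5)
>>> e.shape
(11, 5, 3, 3)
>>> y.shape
(3, 3, 5, 11)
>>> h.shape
(5, 31, 3)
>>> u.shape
(3, 2, 11, 3)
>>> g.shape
(3, 31, 5, 31)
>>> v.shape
(11, 5, 3, 3)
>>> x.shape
(3, 11, 2, 3, 5)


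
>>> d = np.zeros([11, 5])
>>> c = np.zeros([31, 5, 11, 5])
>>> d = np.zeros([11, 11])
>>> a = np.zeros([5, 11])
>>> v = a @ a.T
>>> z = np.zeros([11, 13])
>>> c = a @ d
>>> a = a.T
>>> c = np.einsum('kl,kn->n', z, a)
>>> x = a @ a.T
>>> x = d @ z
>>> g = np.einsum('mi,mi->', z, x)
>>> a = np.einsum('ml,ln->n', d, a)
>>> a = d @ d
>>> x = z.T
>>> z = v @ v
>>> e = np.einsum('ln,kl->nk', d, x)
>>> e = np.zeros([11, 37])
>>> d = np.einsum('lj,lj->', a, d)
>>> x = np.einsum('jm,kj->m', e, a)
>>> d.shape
()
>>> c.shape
(5,)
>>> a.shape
(11, 11)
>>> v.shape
(5, 5)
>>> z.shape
(5, 5)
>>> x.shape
(37,)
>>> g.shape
()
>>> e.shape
(11, 37)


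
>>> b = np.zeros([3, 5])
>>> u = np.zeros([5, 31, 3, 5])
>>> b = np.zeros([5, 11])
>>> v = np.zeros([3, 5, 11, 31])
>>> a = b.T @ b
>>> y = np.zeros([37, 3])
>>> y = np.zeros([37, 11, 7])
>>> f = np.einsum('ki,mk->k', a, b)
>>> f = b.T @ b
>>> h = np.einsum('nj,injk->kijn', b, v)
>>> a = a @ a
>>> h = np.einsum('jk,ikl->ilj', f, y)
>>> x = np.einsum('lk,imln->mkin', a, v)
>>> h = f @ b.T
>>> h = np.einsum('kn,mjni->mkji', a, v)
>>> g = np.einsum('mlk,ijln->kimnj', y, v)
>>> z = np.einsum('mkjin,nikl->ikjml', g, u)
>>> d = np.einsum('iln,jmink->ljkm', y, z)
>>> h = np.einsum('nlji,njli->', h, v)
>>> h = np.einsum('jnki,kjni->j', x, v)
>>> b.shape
(5, 11)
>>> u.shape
(5, 31, 3, 5)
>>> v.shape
(3, 5, 11, 31)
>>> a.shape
(11, 11)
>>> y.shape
(37, 11, 7)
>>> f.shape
(11, 11)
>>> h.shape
(5,)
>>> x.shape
(5, 11, 3, 31)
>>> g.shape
(7, 3, 37, 31, 5)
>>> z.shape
(31, 3, 37, 7, 5)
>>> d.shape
(11, 31, 5, 3)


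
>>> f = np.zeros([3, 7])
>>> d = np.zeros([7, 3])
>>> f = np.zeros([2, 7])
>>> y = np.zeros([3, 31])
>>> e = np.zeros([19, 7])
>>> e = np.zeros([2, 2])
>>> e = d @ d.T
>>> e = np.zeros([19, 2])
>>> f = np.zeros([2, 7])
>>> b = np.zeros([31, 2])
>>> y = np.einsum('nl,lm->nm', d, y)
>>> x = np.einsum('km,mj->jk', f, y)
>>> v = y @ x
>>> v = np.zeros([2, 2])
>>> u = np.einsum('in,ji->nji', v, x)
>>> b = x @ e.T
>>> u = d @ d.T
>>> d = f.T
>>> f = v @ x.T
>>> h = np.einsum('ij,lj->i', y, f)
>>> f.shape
(2, 31)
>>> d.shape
(7, 2)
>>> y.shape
(7, 31)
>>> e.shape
(19, 2)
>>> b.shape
(31, 19)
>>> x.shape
(31, 2)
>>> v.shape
(2, 2)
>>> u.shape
(7, 7)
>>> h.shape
(7,)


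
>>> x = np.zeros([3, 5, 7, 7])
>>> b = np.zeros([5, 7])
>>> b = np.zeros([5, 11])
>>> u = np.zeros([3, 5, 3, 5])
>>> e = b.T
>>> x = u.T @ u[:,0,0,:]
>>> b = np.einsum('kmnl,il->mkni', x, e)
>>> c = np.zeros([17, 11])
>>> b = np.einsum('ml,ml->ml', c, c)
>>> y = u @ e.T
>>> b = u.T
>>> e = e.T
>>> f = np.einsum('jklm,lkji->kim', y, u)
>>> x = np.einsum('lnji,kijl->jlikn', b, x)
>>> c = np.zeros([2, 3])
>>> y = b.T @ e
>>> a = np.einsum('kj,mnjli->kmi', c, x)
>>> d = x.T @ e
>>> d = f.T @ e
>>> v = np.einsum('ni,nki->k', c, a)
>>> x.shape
(5, 5, 3, 5, 3)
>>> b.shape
(5, 3, 5, 3)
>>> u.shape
(3, 5, 3, 5)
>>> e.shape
(5, 11)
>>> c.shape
(2, 3)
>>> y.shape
(3, 5, 3, 11)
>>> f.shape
(5, 5, 11)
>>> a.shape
(2, 5, 3)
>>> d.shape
(11, 5, 11)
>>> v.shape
(5,)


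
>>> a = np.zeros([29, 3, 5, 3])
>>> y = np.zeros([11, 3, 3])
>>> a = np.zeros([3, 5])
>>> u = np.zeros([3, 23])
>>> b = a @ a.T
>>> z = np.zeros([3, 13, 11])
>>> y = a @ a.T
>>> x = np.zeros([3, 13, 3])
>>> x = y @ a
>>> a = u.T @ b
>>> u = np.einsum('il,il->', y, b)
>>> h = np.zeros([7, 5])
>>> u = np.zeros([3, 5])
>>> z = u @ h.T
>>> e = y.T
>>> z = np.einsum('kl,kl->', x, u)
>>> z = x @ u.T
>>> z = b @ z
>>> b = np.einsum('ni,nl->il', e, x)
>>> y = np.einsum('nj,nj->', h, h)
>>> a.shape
(23, 3)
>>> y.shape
()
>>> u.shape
(3, 5)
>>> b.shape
(3, 5)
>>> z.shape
(3, 3)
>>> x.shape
(3, 5)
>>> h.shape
(7, 5)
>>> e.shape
(3, 3)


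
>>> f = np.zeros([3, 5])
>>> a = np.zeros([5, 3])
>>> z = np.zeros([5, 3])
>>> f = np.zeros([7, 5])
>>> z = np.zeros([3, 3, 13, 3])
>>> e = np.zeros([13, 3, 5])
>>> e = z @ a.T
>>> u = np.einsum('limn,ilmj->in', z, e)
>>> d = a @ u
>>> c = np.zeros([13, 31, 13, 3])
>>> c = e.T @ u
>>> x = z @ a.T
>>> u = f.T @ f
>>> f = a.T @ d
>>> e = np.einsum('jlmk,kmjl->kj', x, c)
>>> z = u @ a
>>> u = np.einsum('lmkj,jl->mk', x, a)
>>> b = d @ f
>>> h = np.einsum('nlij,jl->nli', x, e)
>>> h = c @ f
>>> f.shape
(3, 3)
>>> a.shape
(5, 3)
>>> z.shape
(5, 3)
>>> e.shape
(5, 3)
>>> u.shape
(3, 13)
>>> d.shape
(5, 3)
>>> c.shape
(5, 13, 3, 3)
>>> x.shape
(3, 3, 13, 5)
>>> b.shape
(5, 3)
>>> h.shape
(5, 13, 3, 3)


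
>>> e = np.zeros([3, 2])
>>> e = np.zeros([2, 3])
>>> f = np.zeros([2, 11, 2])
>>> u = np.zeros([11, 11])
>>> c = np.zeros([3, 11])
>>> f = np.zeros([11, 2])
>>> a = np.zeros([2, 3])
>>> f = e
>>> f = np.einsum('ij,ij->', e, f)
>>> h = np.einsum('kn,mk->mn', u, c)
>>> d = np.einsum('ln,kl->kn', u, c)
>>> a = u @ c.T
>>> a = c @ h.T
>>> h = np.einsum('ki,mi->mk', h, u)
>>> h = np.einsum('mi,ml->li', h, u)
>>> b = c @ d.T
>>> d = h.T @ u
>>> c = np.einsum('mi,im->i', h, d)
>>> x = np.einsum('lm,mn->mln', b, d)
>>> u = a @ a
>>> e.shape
(2, 3)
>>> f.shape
()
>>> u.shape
(3, 3)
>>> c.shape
(3,)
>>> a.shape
(3, 3)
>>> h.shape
(11, 3)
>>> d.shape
(3, 11)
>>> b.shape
(3, 3)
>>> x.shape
(3, 3, 11)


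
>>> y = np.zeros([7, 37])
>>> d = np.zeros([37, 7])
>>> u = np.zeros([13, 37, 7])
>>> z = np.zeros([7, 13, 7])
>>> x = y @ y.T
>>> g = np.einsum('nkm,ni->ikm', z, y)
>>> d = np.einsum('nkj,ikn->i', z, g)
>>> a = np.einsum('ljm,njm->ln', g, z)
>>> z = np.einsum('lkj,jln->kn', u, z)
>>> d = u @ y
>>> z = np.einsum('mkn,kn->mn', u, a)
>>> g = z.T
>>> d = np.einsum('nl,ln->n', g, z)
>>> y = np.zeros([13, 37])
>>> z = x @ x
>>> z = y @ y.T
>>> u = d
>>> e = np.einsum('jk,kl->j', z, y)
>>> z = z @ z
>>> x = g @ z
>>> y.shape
(13, 37)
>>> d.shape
(7,)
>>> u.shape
(7,)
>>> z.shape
(13, 13)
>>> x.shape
(7, 13)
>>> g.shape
(7, 13)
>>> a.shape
(37, 7)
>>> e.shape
(13,)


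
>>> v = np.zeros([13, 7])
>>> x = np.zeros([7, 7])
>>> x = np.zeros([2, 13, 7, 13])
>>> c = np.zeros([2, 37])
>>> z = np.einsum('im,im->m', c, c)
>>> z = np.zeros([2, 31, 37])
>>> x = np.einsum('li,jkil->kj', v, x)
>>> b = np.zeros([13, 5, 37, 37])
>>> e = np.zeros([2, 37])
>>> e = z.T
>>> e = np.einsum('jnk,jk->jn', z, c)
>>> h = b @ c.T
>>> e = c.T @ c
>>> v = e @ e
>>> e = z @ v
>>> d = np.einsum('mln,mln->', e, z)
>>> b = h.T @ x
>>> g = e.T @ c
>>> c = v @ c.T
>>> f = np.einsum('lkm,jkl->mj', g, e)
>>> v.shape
(37, 37)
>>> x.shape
(13, 2)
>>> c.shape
(37, 2)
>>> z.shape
(2, 31, 37)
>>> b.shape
(2, 37, 5, 2)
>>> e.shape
(2, 31, 37)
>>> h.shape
(13, 5, 37, 2)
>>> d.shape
()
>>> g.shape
(37, 31, 37)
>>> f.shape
(37, 2)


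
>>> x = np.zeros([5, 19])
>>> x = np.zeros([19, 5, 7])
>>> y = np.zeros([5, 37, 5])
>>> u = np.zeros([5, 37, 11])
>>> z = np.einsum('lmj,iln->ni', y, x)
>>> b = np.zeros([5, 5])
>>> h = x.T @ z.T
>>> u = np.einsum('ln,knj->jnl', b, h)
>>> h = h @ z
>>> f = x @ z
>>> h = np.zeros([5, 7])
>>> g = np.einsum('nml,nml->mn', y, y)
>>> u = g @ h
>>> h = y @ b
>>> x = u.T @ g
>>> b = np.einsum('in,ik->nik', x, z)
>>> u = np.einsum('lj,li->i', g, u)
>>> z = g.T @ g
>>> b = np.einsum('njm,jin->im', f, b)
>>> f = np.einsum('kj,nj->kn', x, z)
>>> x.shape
(7, 5)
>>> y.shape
(5, 37, 5)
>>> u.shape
(7,)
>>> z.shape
(5, 5)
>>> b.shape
(7, 19)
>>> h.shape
(5, 37, 5)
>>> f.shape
(7, 5)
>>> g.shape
(37, 5)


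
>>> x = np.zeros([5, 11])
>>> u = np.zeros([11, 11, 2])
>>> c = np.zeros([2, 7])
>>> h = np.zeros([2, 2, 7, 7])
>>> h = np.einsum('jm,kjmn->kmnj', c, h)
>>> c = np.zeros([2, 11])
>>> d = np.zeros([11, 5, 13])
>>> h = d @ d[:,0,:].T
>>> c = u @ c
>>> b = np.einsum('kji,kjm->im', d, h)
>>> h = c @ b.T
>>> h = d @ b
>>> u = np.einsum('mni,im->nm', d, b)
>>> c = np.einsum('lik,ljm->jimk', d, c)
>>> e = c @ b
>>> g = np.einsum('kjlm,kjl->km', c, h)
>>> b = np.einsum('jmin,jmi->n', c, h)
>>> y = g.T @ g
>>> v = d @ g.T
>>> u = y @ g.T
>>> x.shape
(5, 11)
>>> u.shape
(13, 11)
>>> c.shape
(11, 5, 11, 13)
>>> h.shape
(11, 5, 11)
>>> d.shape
(11, 5, 13)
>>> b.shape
(13,)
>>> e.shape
(11, 5, 11, 11)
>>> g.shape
(11, 13)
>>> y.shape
(13, 13)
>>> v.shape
(11, 5, 11)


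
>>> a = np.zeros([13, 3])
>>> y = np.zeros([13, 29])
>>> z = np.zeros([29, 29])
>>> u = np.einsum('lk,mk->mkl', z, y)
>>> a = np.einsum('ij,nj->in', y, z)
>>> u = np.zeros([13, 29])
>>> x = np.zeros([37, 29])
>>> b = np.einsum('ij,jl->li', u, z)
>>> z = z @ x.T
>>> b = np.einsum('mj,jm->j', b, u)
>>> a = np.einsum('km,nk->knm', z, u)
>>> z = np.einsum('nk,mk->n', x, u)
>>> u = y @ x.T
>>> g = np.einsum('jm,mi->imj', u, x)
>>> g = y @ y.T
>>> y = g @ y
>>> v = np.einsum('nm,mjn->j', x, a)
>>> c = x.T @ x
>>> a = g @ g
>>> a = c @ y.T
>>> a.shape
(29, 13)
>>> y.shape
(13, 29)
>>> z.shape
(37,)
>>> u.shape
(13, 37)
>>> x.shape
(37, 29)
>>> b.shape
(13,)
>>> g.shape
(13, 13)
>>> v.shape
(13,)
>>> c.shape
(29, 29)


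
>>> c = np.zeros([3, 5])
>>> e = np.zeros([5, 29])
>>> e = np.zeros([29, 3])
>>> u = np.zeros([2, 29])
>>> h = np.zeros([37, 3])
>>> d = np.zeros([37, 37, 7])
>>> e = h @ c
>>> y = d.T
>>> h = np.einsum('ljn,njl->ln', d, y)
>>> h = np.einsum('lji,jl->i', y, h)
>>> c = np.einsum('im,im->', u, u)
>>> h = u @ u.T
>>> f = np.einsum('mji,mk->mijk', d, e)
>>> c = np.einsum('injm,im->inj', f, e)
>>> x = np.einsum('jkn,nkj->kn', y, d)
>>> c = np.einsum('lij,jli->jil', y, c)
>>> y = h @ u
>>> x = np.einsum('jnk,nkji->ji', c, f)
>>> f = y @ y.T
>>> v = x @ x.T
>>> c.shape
(37, 37, 7)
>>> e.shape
(37, 5)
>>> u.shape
(2, 29)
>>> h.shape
(2, 2)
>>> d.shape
(37, 37, 7)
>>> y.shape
(2, 29)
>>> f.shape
(2, 2)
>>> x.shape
(37, 5)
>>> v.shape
(37, 37)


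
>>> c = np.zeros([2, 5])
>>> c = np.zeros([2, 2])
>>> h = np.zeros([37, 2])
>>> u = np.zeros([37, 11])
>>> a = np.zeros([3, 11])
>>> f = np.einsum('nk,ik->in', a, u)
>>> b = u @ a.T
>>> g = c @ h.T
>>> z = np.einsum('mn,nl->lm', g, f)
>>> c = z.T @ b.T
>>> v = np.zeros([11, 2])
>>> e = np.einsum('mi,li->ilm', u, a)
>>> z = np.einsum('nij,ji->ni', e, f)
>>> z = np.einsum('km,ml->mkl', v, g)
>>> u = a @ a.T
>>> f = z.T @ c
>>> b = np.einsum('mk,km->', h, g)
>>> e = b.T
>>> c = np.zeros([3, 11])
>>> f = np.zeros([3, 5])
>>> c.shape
(3, 11)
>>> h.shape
(37, 2)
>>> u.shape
(3, 3)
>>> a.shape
(3, 11)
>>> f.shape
(3, 5)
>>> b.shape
()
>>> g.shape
(2, 37)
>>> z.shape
(2, 11, 37)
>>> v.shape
(11, 2)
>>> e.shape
()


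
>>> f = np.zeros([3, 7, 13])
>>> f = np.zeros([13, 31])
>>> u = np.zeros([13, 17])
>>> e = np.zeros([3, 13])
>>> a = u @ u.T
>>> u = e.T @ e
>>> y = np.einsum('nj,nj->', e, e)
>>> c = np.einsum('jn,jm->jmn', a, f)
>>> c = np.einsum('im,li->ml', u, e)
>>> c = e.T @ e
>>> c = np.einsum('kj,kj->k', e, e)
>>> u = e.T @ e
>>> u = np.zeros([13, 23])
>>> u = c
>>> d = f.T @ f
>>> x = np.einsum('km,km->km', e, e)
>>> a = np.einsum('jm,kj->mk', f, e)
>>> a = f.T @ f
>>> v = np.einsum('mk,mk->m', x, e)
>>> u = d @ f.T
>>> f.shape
(13, 31)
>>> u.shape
(31, 13)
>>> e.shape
(3, 13)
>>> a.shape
(31, 31)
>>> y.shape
()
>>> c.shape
(3,)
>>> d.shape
(31, 31)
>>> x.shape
(3, 13)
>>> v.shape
(3,)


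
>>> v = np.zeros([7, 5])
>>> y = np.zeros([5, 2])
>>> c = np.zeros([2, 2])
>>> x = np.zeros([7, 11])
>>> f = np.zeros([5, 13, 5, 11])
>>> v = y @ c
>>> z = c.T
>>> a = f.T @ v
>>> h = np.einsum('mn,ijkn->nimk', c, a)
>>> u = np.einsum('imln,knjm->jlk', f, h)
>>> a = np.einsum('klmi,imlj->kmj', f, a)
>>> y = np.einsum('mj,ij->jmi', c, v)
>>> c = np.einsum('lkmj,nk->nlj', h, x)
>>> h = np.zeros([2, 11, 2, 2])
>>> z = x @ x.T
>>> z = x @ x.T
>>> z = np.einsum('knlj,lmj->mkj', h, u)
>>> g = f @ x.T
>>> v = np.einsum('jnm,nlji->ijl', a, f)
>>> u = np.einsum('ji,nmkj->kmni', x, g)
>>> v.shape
(11, 5, 13)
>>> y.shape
(2, 2, 5)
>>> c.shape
(7, 2, 13)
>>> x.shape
(7, 11)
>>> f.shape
(5, 13, 5, 11)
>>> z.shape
(5, 2, 2)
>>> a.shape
(5, 5, 2)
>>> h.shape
(2, 11, 2, 2)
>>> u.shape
(5, 13, 5, 11)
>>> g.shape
(5, 13, 5, 7)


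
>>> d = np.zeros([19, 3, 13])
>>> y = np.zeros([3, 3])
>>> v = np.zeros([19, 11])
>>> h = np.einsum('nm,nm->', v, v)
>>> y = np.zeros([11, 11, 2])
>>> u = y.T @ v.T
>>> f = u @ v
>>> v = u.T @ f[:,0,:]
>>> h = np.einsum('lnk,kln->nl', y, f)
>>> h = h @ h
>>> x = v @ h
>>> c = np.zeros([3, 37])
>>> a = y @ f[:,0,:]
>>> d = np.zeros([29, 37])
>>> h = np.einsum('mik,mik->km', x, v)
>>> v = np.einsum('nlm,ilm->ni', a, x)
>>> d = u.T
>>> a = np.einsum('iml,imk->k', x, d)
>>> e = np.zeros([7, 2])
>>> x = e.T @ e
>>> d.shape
(19, 11, 2)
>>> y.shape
(11, 11, 2)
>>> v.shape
(11, 19)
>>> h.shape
(11, 19)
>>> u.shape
(2, 11, 19)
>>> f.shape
(2, 11, 11)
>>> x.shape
(2, 2)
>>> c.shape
(3, 37)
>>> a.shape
(2,)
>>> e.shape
(7, 2)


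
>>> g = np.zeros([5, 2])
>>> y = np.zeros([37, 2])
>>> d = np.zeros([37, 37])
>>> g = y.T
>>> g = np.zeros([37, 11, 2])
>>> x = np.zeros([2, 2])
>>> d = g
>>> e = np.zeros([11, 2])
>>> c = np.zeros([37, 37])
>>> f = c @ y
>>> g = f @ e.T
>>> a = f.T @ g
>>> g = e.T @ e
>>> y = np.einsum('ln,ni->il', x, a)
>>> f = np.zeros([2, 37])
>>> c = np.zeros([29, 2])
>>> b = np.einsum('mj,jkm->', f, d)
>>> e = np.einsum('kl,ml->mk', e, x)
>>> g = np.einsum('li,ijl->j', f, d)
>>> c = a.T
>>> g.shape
(11,)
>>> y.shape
(11, 2)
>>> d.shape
(37, 11, 2)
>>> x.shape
(2, 2)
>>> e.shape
(2, 11)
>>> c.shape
(11, 2)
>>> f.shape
(2, 37)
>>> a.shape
(2, 11)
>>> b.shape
()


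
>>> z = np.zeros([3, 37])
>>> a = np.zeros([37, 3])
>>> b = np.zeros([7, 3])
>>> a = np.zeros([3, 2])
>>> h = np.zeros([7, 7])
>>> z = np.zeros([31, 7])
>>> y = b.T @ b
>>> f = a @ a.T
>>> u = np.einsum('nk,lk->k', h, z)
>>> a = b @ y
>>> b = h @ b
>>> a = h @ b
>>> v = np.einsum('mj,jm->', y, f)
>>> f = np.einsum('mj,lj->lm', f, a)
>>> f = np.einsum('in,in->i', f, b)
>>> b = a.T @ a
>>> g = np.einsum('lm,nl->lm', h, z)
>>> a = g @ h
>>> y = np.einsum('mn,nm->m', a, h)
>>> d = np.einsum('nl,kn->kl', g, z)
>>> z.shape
(31, 7)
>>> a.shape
(7, 7)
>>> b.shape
(3, 3)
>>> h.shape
(7, 7)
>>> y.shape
(7,)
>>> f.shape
(7,)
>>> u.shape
(7,)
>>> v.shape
()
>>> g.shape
(7, 7)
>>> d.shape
(31, 7)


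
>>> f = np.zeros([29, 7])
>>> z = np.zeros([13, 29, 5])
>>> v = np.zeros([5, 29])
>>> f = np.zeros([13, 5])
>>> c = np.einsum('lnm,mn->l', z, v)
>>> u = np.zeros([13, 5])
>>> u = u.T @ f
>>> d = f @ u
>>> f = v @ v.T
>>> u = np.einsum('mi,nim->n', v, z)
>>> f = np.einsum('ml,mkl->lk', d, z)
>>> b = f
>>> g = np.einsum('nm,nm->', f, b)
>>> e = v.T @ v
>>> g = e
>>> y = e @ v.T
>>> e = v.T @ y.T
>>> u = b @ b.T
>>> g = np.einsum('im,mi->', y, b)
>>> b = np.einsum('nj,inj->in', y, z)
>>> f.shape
(5, 29)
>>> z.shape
(13, 29, 5)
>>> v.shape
(5, 29)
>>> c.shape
(13,)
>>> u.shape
(5, 5)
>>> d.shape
(13, 5)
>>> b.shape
(13, 29)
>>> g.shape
()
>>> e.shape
(29, 29)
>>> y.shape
(29, 5)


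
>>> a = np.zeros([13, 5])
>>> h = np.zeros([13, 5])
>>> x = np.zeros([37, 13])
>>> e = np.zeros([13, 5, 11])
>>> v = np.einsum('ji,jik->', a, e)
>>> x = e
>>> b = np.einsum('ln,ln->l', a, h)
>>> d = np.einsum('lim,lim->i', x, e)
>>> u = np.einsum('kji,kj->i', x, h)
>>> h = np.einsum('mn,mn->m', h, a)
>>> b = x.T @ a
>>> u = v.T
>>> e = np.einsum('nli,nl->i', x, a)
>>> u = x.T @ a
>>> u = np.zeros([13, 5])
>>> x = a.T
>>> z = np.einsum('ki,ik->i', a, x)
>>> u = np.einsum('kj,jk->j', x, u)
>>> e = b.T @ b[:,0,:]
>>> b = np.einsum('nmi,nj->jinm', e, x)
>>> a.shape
(13, 5)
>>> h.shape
(13,)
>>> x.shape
(5, 13)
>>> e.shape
(5, 5, 5)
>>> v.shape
()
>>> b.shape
(13, 5, 5, 5)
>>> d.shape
(5,)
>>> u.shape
(13,)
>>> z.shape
(5,)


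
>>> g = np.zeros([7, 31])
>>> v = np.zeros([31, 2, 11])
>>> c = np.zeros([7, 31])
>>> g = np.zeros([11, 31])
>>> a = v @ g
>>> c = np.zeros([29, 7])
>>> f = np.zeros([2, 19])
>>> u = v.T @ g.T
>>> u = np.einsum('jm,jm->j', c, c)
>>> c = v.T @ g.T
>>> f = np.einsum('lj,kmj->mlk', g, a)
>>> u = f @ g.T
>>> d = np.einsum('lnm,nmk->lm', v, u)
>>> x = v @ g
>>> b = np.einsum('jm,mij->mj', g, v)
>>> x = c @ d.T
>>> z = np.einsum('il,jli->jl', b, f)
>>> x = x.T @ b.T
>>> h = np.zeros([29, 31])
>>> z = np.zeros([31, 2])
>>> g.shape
(11, 31)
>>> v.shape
(31, 2, 11)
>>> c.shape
(11, 2, 11)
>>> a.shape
(31, 2, 31)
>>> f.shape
(2, 11, 31)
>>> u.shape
(2, 11, 11)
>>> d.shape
(31, 11)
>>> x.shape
(31, 2, 31)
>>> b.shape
(31, 11)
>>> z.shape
(31, 2)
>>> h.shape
(29, 31)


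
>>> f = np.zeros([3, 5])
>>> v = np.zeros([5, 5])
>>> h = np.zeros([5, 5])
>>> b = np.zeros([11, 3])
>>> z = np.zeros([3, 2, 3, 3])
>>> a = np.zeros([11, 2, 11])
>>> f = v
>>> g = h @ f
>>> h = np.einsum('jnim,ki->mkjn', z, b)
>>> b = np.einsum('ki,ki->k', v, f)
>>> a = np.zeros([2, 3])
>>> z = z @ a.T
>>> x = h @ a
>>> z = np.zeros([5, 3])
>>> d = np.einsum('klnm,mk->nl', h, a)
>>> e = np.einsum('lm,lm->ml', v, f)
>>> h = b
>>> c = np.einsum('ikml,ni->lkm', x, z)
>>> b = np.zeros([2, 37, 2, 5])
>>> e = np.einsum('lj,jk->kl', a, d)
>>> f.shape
(5, 5)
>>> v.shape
(5, 5)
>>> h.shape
(5,)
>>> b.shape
(2, 37, 2, 5)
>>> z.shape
(5, 3)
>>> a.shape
(2, 3)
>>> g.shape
(5, 5)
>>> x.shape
(3, 11, 3, 3)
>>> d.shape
(3, 11)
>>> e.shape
(11, 2)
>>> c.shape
(3, 11, 3)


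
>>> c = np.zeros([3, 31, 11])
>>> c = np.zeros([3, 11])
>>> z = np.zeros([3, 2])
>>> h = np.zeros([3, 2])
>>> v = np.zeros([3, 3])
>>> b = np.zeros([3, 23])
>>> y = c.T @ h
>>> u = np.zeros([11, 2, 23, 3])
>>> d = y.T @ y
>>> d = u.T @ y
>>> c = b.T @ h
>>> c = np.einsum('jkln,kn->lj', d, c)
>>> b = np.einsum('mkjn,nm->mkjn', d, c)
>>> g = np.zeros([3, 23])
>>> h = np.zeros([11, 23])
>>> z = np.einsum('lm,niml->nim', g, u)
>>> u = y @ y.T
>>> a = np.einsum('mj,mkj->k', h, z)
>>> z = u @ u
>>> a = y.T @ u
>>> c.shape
(2, 3)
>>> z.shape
(11, 11)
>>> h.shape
(11, 23)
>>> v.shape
(3, 3)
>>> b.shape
(3, 23, 2, 2)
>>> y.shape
(11, 2)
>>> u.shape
(11, 11)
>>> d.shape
(3, 23, 2, 2)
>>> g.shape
(3, 23)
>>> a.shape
(2, 11)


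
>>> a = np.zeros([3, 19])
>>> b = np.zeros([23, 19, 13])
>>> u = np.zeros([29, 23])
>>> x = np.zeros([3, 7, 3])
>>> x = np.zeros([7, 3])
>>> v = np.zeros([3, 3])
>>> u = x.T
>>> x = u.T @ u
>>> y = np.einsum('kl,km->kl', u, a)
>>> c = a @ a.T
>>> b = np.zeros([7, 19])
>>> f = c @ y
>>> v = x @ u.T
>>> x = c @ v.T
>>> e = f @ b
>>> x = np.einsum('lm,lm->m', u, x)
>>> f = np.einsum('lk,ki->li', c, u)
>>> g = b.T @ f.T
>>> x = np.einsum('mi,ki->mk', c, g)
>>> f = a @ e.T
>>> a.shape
(3, 19)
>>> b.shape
(7, 19)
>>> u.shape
(3, 7)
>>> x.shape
(3, 19)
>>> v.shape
(7, 3)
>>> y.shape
(3, 7)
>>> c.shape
(3, 3)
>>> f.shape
(3, 3)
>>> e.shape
(3, 19)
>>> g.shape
(19, 3)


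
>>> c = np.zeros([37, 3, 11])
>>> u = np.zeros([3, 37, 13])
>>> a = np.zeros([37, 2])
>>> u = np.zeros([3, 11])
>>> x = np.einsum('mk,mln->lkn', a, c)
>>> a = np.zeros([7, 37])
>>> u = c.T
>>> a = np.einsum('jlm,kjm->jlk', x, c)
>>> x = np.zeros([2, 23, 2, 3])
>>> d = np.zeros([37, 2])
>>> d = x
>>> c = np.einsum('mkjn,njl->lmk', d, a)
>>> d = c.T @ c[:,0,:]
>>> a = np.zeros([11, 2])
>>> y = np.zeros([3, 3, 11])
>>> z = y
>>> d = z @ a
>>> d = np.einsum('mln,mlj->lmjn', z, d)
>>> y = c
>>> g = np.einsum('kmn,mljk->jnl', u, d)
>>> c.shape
(37, 2, 23)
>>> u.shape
(11, 3, 37)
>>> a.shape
(11, 2)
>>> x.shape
(2, 23, 2, 3)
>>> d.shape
(3, 3, 2, 11)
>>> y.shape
(37, 2, 23)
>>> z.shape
(3, 3, 11)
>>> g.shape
(2, 37, 3)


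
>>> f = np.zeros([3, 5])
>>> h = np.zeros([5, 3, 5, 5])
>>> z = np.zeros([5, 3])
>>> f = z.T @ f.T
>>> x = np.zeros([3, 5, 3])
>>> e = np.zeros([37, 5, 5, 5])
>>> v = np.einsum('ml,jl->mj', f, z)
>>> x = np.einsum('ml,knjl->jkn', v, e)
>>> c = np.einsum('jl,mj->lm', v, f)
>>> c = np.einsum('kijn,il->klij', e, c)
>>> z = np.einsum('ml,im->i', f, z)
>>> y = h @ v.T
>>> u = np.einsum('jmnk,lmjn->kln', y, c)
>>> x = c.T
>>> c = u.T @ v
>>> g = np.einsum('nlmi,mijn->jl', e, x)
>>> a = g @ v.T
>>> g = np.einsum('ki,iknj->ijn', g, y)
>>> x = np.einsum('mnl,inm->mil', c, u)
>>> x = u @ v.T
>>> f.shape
(3, 3)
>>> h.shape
(5, 3, 5, 5)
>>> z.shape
(5,)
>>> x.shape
(3, 37, 3)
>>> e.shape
(37, 5, 5, 5)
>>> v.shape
(3, 5)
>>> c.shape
(5, 37, 5)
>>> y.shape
(5, 3, 5, 3)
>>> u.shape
(3, 37, 5)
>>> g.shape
(5, 3, 5)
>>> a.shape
(3, 3)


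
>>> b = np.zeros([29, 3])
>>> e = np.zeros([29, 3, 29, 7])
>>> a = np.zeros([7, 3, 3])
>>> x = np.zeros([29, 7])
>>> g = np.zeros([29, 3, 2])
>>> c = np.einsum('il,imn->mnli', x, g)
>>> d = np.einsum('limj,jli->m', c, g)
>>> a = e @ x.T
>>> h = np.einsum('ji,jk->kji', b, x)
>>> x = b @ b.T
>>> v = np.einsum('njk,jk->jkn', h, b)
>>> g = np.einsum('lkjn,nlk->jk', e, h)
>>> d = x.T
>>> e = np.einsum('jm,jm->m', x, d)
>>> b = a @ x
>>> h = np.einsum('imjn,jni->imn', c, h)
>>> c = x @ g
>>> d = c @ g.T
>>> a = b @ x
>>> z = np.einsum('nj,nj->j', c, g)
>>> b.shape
(29, 3, 29, 29)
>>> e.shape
(29,)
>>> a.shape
(29, 3, 29, 29)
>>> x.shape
(29, 29)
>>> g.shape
(29, 3)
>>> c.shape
(29, 3)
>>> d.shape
(29, 29)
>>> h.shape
(3, 2, 29)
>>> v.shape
(29, 3, 7)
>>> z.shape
(3,)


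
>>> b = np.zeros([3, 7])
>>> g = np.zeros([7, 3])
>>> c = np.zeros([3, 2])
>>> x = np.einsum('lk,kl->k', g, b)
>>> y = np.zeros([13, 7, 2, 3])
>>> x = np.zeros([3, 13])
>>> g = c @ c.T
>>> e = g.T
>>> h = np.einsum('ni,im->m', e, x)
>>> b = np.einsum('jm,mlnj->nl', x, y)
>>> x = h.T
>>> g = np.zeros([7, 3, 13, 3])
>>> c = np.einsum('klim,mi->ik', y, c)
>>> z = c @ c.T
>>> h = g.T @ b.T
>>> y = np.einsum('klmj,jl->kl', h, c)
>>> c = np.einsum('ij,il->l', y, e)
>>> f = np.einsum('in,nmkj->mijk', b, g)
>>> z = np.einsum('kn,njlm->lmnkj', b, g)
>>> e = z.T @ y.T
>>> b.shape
(2, 7)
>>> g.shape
(7, 3, 13, 3)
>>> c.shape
(3,)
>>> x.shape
(13,)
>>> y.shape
(3, 13)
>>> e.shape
(3, 2, 7, 3, 3)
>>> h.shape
(3, 13, 3, 2)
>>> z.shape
(13, 3, 7, 2, 3)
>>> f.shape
(3, 2, 3, 13)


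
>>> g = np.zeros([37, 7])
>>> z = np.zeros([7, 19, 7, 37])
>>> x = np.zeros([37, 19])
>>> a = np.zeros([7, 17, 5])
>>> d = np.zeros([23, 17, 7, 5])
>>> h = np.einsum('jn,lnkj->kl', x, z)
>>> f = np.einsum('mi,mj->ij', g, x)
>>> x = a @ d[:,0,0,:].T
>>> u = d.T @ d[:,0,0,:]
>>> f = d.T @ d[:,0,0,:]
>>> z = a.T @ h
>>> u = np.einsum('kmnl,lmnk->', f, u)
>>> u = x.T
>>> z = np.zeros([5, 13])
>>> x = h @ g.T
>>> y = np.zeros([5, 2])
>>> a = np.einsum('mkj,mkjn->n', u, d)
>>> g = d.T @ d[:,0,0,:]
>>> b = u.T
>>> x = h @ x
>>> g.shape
(5, 7, 17, 5)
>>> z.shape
(5, 13)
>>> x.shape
(7, 37)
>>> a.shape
(5,)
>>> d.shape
(23, 17, 7, 5)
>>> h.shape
(7, 7)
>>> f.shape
(5, 7, 17, 5)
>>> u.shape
(23, 17, 7)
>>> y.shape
(5, 2)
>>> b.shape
(7, 17, 23)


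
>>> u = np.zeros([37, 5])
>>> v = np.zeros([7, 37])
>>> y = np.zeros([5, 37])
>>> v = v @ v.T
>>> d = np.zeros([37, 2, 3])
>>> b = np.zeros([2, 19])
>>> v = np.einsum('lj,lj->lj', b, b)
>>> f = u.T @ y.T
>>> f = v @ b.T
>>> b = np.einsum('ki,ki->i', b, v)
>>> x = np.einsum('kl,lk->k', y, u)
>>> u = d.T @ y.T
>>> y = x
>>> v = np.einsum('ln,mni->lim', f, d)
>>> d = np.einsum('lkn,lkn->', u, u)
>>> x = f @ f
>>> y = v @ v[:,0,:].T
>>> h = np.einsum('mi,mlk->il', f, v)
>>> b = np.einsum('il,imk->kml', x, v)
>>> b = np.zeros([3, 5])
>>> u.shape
(3, 2, 5)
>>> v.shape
(2, 3, 37)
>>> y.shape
(2, 3, 2)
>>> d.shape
()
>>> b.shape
(3, 5)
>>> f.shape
(2, 2)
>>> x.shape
(2, 2)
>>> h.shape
(2, 3)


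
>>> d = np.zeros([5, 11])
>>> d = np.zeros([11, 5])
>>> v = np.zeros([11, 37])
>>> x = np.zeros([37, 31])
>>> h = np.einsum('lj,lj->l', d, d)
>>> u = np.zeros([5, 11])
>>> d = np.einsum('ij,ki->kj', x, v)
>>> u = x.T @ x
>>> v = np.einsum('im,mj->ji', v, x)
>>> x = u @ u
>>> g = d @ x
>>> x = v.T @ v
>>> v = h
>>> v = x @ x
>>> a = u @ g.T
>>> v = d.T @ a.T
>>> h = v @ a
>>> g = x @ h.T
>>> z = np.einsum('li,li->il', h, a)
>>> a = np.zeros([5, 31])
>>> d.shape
(11, 31)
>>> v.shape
(31, 31)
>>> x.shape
(11, 11)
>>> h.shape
(31, 11)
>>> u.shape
(31, 31)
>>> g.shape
(11, 31)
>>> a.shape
(5, 31)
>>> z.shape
(11, 31)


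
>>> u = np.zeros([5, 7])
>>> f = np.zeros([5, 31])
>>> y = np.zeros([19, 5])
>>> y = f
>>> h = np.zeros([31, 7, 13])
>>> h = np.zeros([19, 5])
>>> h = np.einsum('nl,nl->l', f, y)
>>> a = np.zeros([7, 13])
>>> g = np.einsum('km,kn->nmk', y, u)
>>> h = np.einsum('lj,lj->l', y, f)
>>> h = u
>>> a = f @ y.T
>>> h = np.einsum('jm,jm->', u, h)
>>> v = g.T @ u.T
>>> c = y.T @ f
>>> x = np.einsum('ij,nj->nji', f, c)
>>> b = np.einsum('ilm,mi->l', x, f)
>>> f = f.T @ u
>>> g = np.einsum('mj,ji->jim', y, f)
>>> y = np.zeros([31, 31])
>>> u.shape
(5, 7)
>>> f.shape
(31, 7)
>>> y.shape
(31, 31)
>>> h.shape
()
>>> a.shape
(5, 5)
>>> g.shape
(31, 7, 5)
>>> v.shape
(5, 31, 5)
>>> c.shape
(31, 31)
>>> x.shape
(31, 31, 5)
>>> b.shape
(31,)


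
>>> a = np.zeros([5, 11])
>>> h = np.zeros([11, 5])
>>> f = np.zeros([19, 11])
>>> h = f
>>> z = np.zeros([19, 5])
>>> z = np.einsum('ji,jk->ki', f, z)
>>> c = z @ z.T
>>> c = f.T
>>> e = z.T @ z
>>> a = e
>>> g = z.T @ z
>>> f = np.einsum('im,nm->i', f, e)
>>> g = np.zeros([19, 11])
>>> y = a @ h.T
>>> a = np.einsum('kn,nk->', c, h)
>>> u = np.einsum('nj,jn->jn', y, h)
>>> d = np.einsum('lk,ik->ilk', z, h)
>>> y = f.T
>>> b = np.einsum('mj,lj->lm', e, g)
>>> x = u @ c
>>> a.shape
()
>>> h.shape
(19, 11)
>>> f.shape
(19,)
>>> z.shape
(5, 11)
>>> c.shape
(11, 19)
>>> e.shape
(11, 11)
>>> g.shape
(19, 11)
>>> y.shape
(19,)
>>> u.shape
(19, 11)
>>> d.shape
(19, 5, 11)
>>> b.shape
(19, 11)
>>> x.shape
(19, 19)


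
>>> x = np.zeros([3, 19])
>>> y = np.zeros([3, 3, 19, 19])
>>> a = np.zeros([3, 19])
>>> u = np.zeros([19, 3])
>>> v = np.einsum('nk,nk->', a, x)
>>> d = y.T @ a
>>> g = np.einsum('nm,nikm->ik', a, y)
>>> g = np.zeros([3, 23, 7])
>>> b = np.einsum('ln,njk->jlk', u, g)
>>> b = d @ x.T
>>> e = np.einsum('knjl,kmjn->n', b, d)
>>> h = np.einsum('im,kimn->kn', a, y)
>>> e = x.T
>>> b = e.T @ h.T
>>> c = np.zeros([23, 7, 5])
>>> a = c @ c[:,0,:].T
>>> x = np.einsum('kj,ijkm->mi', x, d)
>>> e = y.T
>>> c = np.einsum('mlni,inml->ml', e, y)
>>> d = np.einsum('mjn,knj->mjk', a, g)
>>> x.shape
(19, 19)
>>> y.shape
(3, 3, 19, 19)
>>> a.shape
(23, 7, 23)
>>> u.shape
(19, 3)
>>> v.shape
()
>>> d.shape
(23, 7, 3)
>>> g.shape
(3, 23, 7)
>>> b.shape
(3, 3)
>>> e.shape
(19, 19, 3, 3)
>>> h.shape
(3, 19)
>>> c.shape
(19, 19)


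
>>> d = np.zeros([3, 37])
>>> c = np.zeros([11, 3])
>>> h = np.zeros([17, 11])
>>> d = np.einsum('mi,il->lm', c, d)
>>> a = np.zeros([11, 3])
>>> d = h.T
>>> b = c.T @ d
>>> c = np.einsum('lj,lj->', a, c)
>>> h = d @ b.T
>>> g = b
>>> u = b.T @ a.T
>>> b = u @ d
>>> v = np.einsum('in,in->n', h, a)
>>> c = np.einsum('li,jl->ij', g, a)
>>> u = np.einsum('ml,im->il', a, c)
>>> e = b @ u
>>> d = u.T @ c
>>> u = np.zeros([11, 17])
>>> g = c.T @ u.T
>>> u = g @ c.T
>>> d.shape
(3, 11)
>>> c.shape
(17, 11)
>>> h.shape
(11, 3)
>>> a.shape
(11, 3)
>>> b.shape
(17, 17)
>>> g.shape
(11, 11)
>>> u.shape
(11, 17)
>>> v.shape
(3,)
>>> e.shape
(17, 3)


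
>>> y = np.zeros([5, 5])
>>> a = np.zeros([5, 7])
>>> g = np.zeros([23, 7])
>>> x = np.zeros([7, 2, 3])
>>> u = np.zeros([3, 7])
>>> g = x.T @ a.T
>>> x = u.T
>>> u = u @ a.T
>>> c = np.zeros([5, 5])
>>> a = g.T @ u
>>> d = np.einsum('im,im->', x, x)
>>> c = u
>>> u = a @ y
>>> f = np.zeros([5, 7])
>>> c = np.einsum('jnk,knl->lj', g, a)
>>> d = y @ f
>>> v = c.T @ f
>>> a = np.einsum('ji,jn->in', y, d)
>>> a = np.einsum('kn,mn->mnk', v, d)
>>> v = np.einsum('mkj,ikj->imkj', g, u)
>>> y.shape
(5, 5)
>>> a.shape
(5, 7, 3)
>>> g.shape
(3, 2, 5)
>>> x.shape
(7, 3)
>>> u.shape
(5, 2, 5)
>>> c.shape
(5, 3)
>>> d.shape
(5, 7)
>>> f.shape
(5, 7)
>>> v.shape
(5, 3, 2, 5)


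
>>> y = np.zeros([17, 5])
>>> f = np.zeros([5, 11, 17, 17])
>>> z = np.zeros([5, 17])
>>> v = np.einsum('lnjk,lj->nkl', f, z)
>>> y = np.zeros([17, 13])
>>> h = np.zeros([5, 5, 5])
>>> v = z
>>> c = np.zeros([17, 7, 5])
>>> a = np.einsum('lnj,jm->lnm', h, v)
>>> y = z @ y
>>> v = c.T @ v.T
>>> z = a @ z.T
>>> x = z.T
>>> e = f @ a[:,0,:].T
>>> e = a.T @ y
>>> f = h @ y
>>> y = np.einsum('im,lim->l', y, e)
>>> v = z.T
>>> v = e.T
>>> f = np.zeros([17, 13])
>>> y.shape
(17,)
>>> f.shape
(17, 13)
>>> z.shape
(5, 5, 5)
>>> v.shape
(13, 5, 17)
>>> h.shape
(5, 5, 5)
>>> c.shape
(17, 7, 5)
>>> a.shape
(5, 5, 17)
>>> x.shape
(5, 5, 5)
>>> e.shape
(17, 5, 13)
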